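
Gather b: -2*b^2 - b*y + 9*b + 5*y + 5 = -2*b^2 + b*(9 - y) + 5*y + 5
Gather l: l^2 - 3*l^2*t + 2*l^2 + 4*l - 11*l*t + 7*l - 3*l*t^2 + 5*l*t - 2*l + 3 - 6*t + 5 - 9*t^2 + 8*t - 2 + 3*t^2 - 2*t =l^2*(3 - 3*t) + l*(-3*t^2 - 6*t + 9) - 6*t^2 + 6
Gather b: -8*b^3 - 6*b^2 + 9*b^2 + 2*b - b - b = -8*b^3 + 3*b^2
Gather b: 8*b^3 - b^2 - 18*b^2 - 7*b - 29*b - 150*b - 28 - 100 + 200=8*b^3 - 19*b^2 - 186*b + 72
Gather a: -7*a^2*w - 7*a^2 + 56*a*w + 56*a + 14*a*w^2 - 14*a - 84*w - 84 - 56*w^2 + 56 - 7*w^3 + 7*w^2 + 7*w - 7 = a^2*(-7*w - 7) + a*(14*w^2 + 56*w + 42) - 7*w^3 - 49*w^2 - 77*w - 35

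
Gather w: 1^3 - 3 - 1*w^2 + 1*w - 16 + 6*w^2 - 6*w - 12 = 5*w^2 - 5*w - 30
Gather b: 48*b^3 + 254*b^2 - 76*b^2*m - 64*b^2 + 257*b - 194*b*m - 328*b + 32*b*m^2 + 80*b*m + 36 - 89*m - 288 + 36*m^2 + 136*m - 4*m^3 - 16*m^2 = 48*b^3 + b^2*(190 - 76*m) + b*(32*m^2 - 114*m - 71) - 4*m^3 + 20*m^2 + 47*m - 252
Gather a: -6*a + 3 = 3 - 6*a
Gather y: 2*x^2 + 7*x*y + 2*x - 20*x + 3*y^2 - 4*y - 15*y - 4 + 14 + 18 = 2*x^2 - 18*x + 3*y^2 + y*(7*x - 19) + 28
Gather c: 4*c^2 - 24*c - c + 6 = 4*c^2 - 25*c + 6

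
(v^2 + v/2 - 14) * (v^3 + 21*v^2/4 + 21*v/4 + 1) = v^5 + 23*v^4/4 - 49*v^3/8 - 559*v^2/8 - 73*v - 14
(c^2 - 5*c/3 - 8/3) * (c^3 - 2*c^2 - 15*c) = c^5 - 11*c^4/3 - 43*c^3/3 + 91*c^2/3 + 40*c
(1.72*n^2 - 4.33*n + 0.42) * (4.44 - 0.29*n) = -0.4988*n^3 + 8.8925*n^2 - 19.347*n + 1.8648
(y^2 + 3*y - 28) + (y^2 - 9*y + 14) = 2*y^2 - 6*y - 14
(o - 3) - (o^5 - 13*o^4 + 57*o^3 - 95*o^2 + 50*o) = -o^5 + 13*o^4 - 57*o^3 + 95*o^2 - 49*o - 3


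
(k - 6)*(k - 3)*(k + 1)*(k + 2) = k^4 - 6*k^3 - 7*k^2 + 36*k + 36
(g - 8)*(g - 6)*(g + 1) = g^3 - 13*g^2 + 34*g + 48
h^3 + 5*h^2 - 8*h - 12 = (h - 2)*(h + 1)*(h + 6)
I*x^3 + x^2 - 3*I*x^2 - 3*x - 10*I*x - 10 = (x - 5)*(x + 2)*(I*x + 1)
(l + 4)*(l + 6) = l^2 + 10*l + 24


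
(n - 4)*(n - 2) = n^2 - 6*n + 8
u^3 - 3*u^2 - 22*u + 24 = (u - 6)*(u - 1)*(u + 4)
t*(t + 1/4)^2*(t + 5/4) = t^4 + 7*t^3/4 + 11*t^2/16 + 5*t/64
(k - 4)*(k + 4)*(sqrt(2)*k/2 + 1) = sqrt(2)*k^3/2 + k^2 - 8*sqrt(2)*k - 16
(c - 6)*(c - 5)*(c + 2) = c^3 - 9*c^2 + 8*c + 60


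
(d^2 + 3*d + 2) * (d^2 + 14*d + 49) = d^4 + 17*d^3 + 93*d^2 + 175*d + 98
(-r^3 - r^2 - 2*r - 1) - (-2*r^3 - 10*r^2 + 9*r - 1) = r^3 + 9*r^2 - 11*r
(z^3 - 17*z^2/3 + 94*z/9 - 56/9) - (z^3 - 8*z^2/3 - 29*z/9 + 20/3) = -3*z^2 + 41*z/3 - 116/9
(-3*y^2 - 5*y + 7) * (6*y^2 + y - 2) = -18*y^4 - 33*y^3 + 43*y^2 + 17*y - 14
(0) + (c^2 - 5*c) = c^2 - 5*c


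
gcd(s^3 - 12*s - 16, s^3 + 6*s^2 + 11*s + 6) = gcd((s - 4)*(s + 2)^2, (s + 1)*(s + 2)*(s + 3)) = s + 2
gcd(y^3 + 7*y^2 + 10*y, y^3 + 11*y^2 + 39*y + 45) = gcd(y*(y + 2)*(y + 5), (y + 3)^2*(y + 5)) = y + 5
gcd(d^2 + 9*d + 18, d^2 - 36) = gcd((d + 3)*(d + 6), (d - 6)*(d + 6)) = d + 6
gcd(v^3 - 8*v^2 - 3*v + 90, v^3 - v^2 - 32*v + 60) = v - 5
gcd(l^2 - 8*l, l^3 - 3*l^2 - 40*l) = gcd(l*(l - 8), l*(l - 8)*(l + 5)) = l^2 - 8*l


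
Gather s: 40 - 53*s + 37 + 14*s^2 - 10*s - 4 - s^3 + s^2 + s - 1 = -s^3 + 15*s^2 - 62*s + 72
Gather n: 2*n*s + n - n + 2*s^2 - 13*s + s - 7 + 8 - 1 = 2*n*s + 2*s^2 - 12*s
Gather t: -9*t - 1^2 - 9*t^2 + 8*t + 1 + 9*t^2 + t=0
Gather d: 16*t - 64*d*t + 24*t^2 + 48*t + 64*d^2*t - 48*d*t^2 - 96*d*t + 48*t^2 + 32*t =64*d^2*t + d*(-48*t^2 - 160*t) + 72*t^2 + 96*t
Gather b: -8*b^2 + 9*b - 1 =-8*b^2 + 9*b - 1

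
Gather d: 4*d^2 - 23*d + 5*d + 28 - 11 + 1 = 4*d^2 - 18*d + 18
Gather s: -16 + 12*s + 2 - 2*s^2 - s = -2*s^2 + 11*s - 14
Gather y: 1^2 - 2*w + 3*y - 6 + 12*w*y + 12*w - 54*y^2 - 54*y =10*w - 54*y^2 + y*(12*w - 51) - 5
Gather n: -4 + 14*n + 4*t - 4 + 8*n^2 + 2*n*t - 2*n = 8*n^2 + n*(2*t + 12) + 4*t - 8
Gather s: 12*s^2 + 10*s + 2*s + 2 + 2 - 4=12*s^2 + 12*s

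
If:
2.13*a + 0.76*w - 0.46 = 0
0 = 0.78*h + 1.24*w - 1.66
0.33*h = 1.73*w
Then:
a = 0.10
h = 1.63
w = 0.31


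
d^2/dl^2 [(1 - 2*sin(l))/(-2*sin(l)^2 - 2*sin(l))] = (-sin(l) + 4 - 1/(2*sin(l)) - 2/sin(l)^2 - 1/sin(l)^3)/(sin(l) + 1)^2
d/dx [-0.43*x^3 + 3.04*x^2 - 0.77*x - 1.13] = -1.29*x^2 + 6.08*x - 0.77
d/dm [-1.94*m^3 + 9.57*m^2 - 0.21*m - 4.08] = -5.82*m^2 + 19.14*m - 0.21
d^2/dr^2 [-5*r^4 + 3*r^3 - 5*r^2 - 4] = -60*r^2 + 18*r - 10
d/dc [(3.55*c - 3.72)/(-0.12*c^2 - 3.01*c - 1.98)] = (0.426*c^2 - 0.892799999999999*c - 18.2262)/(0.0144*c^4 + 0.7224*c^3 + 9.5353*c^2 + 11.9196*c + 3.9204)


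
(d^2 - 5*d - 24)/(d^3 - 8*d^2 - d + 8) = (d + 3)/(d^2 - 1)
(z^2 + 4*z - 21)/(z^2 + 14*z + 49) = (z - 3)/(z + 7)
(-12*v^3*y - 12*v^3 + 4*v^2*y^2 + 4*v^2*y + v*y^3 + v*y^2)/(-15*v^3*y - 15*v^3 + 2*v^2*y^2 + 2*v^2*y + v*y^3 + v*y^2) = (-12*v^2 + 4*v*y + y^2)/(-15*v^2 + 2*v*y + y^2)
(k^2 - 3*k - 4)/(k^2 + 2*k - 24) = (k + 1)/(k + 6)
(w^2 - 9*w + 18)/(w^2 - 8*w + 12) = (w - 3)/(w - 2)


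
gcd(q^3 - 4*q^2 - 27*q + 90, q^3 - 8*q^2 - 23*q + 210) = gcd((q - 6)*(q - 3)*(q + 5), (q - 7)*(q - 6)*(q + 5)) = q^2 - q - 30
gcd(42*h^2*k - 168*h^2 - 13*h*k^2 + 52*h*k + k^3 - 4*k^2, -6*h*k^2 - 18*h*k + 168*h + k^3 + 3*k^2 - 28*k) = 6*h*k - 24*h - k^2 + 4*k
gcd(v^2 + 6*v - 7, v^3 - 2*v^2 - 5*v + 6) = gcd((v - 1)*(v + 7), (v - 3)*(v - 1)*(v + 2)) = v - 1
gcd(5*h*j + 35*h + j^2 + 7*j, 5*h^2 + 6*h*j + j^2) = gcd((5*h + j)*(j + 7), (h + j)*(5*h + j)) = 5*h + j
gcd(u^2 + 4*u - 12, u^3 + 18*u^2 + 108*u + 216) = u + 6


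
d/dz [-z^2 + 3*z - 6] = 3 - 2*z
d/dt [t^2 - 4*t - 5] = 2*t - 4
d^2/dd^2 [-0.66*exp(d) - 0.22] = -0.66*exp(d)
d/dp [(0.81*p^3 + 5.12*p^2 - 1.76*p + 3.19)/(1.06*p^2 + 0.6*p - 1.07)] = (0.8586*p^4 + 0.972*p^3 + 2.3375*p^2 - 17.7196*p - 0.0307999999999997)/(1.1236*p^4 + 1.272*p^3 - 1.9084*p^2 - 1.284*p + 1.1449)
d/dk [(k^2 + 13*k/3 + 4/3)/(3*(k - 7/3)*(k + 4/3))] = 8*(-18*k^2 - 30*k - 41)/(81*k^4 - 162*k^3 - 423*k^2 + 504*k + 784)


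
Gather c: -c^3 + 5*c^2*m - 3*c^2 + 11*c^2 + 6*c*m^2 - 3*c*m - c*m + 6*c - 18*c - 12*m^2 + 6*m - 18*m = -c^3 + c^2*(5*m + 8) + c*(6*m^2 - 4*m - 12) - 12*m^2 - 12*m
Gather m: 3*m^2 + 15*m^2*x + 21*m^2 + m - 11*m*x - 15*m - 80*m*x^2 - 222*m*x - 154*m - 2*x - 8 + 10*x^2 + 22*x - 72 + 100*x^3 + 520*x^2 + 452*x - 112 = m^2*(15*x + 24) + m*(-80*x^2 - 233*x - 168) + 100*x^3 + 530*x^2 + 472*x - 192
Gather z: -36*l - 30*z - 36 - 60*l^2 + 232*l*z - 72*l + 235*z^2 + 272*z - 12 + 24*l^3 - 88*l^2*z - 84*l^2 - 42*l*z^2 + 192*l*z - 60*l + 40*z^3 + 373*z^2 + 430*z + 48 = 24*l^3 - 144*l^2 - 168*l + 40*z^3 + z^2*(608 - 42*l) + z*(-88*l^2 + 424*l + 672)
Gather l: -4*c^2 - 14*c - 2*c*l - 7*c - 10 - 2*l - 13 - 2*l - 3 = -4*c^2 - 21*c + l*(-2*c - 4) - 26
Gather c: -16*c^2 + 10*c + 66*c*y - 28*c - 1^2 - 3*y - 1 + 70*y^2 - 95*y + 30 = -16*c^2 + c*(66*y - 18) + 70*y^2 - 98*y + 28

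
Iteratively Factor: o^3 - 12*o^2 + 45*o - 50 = (o - 5)*(o^2 - 7*o + 10) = (o - 5)^2*(o - 2)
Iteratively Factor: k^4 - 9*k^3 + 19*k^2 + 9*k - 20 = (k - 1)*(k^3 - 8*k^2 + 11*k + 20) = (k - 4)*(k - 1)*(k^2 - 4*k - 5) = (k - 5)*(k - 4)*(k - 1)*(k + 1)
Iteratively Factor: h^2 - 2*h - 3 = (h + 1)*(h - 3)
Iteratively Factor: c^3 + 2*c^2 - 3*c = (c + 3)*(c^2 - c) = c*(c + 3)*(c - 1)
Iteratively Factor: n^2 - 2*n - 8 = (n - 4)*(n + 2)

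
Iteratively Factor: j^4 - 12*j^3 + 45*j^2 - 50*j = (j - 2)*(j^3 - 10*j^2 + 25*j) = (j - 5)*(j - 2)*(j^2 - 5*j) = (j - 5)^2*(j - 2)*(j)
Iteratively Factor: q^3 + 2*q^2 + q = (q + 1)*(q^2 + q) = (q + 1)^2*(q)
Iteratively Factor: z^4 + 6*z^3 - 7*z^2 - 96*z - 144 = (z + 3)*(z^3 + 3*z^2 - 16*z - 48) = (z + 3)*(z + 4)*(z^2 - z - 12) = (z - 4)*(z + 3)*(z + 4)*(z + 3)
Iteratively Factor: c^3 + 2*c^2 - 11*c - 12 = (c + 1)*(c^2 + c - 12) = (c - 3)*(c + 1)*(c + 4)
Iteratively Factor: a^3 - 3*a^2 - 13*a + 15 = (a + 3)*(a^2 - 6*a + 5) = (a - 1)*(a + 3)*(a - 5)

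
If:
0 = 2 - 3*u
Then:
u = 2/3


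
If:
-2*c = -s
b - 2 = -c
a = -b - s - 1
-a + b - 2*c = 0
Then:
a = -11/2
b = -1/2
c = 5/2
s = 5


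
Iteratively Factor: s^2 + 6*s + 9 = (s + 3)*(s + 3)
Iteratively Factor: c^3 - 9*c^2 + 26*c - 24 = (c - 3)*(c^2 - 6*c + 8) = (c - 3)*(c - 2)*(c - 4)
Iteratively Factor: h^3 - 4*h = (h - 2)*(h^2 + 2*h) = (h - 2)*(h + 2)*(h)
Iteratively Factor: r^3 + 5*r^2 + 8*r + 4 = (r + 1)*(r^2 + 4*r + 4) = (r + 1)*(r + 2)*(r + 2)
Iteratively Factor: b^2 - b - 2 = (b + 1)*(b - 2)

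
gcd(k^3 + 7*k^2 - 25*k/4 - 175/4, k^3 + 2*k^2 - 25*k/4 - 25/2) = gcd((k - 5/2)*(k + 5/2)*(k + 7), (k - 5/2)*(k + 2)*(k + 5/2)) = k^2 - 25/4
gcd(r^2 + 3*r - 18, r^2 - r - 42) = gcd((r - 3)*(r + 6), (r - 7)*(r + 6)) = r + 6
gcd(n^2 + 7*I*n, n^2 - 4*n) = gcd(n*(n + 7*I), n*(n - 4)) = n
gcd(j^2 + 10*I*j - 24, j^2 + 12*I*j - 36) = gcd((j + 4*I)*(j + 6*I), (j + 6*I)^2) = j + 6*I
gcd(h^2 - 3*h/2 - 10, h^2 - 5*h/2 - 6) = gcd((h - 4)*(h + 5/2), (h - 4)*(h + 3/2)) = h - 4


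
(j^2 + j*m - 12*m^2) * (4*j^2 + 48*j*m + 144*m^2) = 4*j^4 + 52*j^3*m + 144*j^2*m^2 - 432*j*m^3 - 1728*m^4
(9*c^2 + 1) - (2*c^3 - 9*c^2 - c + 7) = -2*c^3 + 18*c^2 + c - 6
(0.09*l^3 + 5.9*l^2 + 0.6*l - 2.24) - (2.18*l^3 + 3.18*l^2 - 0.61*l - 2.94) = -2.09*l^3 + 2.72*l^2 + 1.21*l + 0.7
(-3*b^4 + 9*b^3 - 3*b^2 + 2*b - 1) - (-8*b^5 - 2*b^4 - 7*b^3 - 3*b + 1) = 8*b^5 - b^4 + 16*b^3 - 3*b^2 + 5*b - 2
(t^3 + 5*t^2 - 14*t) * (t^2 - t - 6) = t^5 + 4*t^4 - 25*t^3 - 16*t^2 + 84*t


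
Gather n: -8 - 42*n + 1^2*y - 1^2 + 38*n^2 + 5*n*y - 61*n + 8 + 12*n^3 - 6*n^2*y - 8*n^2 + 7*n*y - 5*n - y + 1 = 12*n^3 + n^2*(30 - 6*y) + n*(12*y - 108)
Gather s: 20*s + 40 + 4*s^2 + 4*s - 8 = 4*s^2 + 24*s + 32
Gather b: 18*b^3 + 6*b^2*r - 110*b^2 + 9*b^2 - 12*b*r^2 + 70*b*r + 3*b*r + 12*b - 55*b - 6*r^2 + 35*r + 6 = 18*b^3 + b^2*(6*r - 101) + b*(-12*r^2 + 73*r - 43) - 6*r^2 + 35*r + 6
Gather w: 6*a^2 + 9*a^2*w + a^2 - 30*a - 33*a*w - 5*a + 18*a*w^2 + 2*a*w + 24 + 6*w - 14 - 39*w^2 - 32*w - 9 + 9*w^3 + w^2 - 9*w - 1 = 7*a^2 - 35*a + 9*w^3 + w^2*(18*a - 38) + w*(9*a^2 - 31*a - 35)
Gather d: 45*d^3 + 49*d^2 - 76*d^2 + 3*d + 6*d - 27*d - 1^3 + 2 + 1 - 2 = 45*d^3 - 27*d^2 - 18*d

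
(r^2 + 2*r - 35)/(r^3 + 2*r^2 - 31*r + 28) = (r - 5)/(r^2 - 5*r + 4)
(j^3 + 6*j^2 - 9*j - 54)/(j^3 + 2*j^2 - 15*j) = (j^2 + 9*j + 18)/(j*(j + 5))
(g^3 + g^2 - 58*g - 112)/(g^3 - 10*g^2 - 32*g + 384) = (g^2 + 9*g + 14)/(g^2 - 2*g - 48)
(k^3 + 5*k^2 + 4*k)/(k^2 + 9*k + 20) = k*(k + 1)/(k + 5)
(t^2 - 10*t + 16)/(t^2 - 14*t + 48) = (t - 2)/(t - 6)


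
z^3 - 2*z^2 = z^2*(z - 2)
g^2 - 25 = (g - 5)*(g + 5)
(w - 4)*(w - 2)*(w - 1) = w^3 - 7*w^2 + 14*w - 8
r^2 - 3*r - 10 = (r - 5)*(r + 2)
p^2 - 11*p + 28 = (p - 7)*(p - 4)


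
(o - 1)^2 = o^2 - 2*o + 1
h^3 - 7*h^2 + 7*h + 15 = (h - 5)*(h - 3)*(h + 1)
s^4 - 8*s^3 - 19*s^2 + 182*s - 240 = (s - 8)*(s - 3)*(s - 2)*(s + 5)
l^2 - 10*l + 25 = (l - 5)^2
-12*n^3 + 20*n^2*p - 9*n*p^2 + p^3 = (-6*n + p)*(-2*n + p)*(-n + p)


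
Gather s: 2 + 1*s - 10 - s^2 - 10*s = -s^2 - 9*s - 8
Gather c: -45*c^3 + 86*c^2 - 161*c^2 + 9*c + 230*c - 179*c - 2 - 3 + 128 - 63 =-45*c^3 - 75*c^2 + 60*c + 60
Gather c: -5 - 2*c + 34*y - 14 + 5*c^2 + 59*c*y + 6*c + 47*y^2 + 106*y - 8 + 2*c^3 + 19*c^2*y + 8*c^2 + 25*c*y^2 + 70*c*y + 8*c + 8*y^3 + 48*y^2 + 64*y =2*c^3 + c^2*(19*y + 13) + c*(25*y^2 + 129*y + 12) + 8*y^3 + 95*y^2 + 204*y - 27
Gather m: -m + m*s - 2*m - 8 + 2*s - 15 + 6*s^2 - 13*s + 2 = m*(s - 3) + 6*s^2 - 11*s - 21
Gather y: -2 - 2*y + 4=2 - 2*y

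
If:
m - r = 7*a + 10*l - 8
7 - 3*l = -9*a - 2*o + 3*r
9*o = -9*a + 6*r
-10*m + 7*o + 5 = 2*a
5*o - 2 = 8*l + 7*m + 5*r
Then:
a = -1447/1153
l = 4843/2306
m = -1463/2306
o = -2282/1153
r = -11187/2306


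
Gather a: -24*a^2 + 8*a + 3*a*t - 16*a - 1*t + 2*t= -24*a^2 + a*(3*t - 8) + t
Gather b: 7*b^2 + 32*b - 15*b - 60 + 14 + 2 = 7*b^2 + 17*b - 44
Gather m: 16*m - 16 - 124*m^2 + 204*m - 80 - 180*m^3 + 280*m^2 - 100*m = -180*m^3 + 156*m^2 + 120*m - 96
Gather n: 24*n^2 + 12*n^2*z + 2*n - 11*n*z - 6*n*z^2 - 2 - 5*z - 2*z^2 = n^2*(12*z + 24) + n*(-6*z^2 - 11*z + 2) - 2*z^2 - 5*z - 2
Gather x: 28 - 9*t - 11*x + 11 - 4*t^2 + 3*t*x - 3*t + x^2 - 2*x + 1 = -4*t^2 - 12*t + x^2 + x*(3*t - 13) + 40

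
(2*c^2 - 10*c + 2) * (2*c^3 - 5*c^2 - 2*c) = 4*c^5 - 30*c^4 + 50*c^3 + 10*c^2 - 4*c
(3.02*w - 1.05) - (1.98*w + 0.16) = 1.04*w - 1.21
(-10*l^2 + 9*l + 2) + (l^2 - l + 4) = -9*l^2 + 8*l + 6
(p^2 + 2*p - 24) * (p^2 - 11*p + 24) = p^4 - 9*p^3 - 22*p^2 + 312*p - 576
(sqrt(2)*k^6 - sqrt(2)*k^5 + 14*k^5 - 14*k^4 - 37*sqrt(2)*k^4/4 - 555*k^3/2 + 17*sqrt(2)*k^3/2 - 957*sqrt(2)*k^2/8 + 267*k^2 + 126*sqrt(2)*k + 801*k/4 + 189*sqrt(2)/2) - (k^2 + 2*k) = sqrt(2)*k^6 - sqrt(2)*k^5 + 14*k^5 - 14*k^4 - 37*sqrt(2)*k^4/4 - 555*k^3/2 + 17*sqrt(2)*k^3/2 - 957*sqrt(2)*k^2/8 + 266*k^2 + 126*sqrt(2)*k + 793*k/4 + 189*sqrt(2)/2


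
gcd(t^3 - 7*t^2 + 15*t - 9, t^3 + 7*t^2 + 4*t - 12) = t - 1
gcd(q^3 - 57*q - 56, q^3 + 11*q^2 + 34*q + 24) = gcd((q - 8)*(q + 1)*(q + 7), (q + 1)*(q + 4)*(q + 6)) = q + 1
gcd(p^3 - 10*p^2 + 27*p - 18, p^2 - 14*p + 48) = p - 6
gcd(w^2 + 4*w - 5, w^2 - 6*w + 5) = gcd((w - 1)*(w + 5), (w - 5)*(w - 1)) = w - 1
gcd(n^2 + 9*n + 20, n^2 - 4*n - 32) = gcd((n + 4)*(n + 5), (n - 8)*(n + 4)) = n + 4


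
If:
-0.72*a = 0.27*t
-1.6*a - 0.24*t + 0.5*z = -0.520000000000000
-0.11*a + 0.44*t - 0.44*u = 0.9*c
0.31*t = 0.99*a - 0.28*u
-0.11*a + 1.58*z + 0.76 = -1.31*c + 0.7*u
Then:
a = -0.12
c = 0.53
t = 0.31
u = -0.75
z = -1.26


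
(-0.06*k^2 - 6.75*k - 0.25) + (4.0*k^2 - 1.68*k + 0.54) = 3.94*k^2 - 8.43*k + 0.29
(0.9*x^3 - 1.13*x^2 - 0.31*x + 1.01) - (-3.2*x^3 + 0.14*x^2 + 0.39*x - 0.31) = 4.1*x^3 - 1.27*x^2 - 0.7*x + 1.32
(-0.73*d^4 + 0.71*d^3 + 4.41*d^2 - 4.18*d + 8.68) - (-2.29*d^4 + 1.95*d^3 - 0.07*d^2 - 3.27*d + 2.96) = 1.56*d^4 - 1.24*d^3 + 4.48*d^2 - 0.91*d + 5.72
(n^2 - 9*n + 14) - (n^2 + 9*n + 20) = -18*n - 6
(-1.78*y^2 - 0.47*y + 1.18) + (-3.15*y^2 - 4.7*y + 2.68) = -4.93*y^2 - 5.17*y + 3.86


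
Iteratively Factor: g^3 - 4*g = (g)*(g^2 - 4) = g*(g - 2)*(g + 2)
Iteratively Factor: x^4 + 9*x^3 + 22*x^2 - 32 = (x - 1)*(x^3 + 10*x^2 + 32*x + 32) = (x - 1)*(x + 4)*(x^2 + 6*x + 8) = (x - 1)*(x + 4)^2*(x + 2)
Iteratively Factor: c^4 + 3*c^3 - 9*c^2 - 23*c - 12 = (c + 1)*(c^3 + 2*c^2 - 11*c - 12) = (c + 1)*(c + 4)*(c^2 - 2*c - 3) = (c - 3)*(c + 1)*(c + 4)*(c + 1)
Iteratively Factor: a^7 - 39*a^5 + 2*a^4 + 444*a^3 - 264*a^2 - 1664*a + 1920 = (a - 2)*(a^6 + 2*a^5 - 35*a^4 - 68*a^3 + 308*a^2 + 352*a - 960) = (a - 2)*(a + 4)*(a^5 - 2*a^4 - 27*a^3 + 40*a^2 + 148*a - 240) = (a - 2)^2*(a + 4)*(a^4 - 27*a^2 - 14*a + 120) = (a - 2)^2*(a + 4)^2*(a^3 - 4*a^2 - 11*a + 30) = (a - 2)^2*(a + 3)*(a + 4)^2*(a^2 - 7*a + 10) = (a - 2)^3*(a + 3)*(a + 4)^2*(a - 5)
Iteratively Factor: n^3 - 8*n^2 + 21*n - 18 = (n - 3)*(n^2 - 5*n + 6) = (n - 3)*(n - 2)*(n - 3)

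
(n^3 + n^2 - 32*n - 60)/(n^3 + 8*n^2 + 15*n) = (n^2 - 4*n - 12)/(n*(n + 3))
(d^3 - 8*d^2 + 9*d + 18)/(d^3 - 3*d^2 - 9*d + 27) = (d^2 - 5*d - 6)/(d^2 - 9)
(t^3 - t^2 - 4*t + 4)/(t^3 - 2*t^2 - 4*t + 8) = (t - 1)/(t - 2)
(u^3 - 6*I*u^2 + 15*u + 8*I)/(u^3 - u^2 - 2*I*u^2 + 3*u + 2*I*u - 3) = (u^2 - 7*I*u + 8)/(u^2 - u*(1 + 3*I) + 3*I)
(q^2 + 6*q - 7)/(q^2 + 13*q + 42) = (q - 1)/(q + 6)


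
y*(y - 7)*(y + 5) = y^3 - 2*y^2 - 35*y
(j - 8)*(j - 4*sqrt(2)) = j^2 - 8*j - 4*sqrt(2)*j + 32*sqrt(2)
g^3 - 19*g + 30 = (g - 3)*(g - 2)*(g + 5)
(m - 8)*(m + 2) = m^2 - 6*m - 16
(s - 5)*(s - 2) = s^2 - 7*s + 10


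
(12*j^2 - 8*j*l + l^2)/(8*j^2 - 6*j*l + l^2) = (6*j - l)/(4*j - l)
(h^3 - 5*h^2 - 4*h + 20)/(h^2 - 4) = h - 5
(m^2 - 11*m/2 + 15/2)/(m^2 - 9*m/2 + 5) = (m - 3)/(m - 2)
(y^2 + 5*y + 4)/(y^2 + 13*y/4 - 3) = 4*(y + 1)/(4*y - 3)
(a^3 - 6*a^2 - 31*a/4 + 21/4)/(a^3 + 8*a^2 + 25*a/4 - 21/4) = (a - 7)/(a + 7)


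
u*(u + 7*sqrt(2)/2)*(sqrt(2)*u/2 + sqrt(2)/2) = sqrt(2)*u^3/2 + sqrt(2)*u^2/2 + 7*u^2/2 + 7*u/2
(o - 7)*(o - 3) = o^2 - 10*o + 21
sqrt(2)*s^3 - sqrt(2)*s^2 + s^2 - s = s*(s - 1)*(sqrt(2)*s + 1)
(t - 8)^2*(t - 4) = t^3 - 20*t^2 + 128*t - 256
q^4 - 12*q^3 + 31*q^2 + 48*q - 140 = (q - 7)*(q - 5)*(q - 2)*(q + 2)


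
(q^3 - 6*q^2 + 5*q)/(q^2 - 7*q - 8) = q*(-q^2 + 6*q - 5)/(-q^2 + 7*q + 8)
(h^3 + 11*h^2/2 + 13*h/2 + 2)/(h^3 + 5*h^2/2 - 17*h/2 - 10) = (2*h + 1)/(2*h - 5)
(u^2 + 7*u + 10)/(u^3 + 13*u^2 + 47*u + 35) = (u + 2)/(u^2 + 8*u + 7)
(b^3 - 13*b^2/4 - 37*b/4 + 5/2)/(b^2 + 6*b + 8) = (4*b^2 - 21*b + 5)/(4*(b + 4))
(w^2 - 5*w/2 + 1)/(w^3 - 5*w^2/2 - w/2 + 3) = (2*w - 1)/(2*w^2 - w - 3)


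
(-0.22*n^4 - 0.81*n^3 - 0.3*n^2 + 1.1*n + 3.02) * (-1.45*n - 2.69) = 0.319*n^5 + 1.7663*n^4 + 2.6139*n^3 - 0.788*n^2 - 7.338*n - 8.1238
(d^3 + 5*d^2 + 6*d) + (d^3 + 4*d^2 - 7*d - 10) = 2*d^3 + 9*d^2 - d - 10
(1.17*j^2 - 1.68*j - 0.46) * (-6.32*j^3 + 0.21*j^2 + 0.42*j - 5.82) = -7.3944*j^5 + 10.8633*j^4 + 3.0458*j^3 - 7.6116*j^2 + 9.5844*j + 2.6772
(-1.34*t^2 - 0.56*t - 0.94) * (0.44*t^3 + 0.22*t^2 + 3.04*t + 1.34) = -0.5896*t^5 - 0.5412*t^4 - 4.6104*t^3 - 3.7048*t^2 - 3.608*t - 1.2596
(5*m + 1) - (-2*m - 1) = 7*m + 2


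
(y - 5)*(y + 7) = y^2 + 2*y - 35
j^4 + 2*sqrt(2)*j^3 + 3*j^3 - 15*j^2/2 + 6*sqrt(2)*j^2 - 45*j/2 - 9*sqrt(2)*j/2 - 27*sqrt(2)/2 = (j + 3)*(j - 3*sqrt(2)/2)*(j + sqrt(2)/2)*(j + 3*sqrt(2))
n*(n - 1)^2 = n^3 - 2*n^2 + n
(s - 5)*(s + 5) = s^2 - 25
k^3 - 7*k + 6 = (k - 2)*(k - 1)*(k + 3)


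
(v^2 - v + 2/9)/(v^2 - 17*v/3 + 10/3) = (v - 1/3)/(v - 5)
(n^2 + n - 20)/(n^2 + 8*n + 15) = (n - 4)/(n + 3)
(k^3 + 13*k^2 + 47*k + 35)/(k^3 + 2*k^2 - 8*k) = (k^3 + 13*k^2 + 47*k + 35)/(k*(k^2 + 2*k - 8))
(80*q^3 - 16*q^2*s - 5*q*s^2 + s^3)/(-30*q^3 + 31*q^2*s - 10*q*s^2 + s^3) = (-16*q^2 + s^2)/(6*q^2 - 5*q*s + s^2)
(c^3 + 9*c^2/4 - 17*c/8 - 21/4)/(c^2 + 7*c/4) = c + 1/2 - 3/c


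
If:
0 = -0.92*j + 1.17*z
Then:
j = 1.27173913043478*z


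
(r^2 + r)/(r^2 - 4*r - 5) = r/(r - 5)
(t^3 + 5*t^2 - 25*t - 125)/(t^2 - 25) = t + 5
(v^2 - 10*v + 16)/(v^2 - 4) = (v - 8)/(v + 2)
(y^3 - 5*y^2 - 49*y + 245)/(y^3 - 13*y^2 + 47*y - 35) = (y + 7)/(y - 1)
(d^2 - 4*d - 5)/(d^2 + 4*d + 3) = (d - 5)/(d + 3)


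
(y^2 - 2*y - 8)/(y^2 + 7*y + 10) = (y - 4)/(y + 5)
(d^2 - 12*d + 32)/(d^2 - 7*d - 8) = (d - 4)/(d + 1)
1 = 1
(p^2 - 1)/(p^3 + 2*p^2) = (p^2 - 1)/(p^2*(p + 2))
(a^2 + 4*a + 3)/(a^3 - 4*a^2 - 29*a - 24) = 1/(a - 8)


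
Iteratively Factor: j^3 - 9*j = (j - 3)*(j^2 + 3*j) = (j - 3)*(j + 3)*(j)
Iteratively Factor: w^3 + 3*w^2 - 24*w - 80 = (w - 5)*(w^2 + 8*w + 16) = (w - 5)*(w + 4)*(w + 4)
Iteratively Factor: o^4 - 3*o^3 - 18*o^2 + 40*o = (o - 5)*(o^3 + 2*o^2 - 8*o) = (o - 5)*(o + 4)*(o^2 - 2*o) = (o - 5)*(o - 2)*(o + 4)*(o)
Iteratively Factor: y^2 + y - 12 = (y + 4)*(y - 3)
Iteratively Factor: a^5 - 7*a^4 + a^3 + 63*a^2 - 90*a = (a - 5)*(a^4 - 2*a^3 - 9*a^2 + 18*a) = (a - 5)*(a - 3)*(a^3 + a^2 - 6*a) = (a - 5)*(a - 3)*(a + 3)*(a^2 - 2*a) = (a - 5)*(a - 3)*(a - 2)*(a + 3)*(a)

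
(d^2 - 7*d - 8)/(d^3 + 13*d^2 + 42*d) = (d^2 - 7*d - 8)/(d*(d^2 + 13*d + 42))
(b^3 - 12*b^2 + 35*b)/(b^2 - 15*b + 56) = b*(b - 5)/(b - 8)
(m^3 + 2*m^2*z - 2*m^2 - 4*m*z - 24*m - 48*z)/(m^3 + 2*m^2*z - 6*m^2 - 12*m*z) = (m + 4)/m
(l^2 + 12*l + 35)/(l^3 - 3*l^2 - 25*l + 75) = (l + 7)/(l^2 - 8*l + 15)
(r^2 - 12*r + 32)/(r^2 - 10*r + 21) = (r^2 - 12*r + 32)/(r^2 - 10*r + 21)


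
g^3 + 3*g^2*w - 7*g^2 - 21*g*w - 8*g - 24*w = (g - 8)*(g + 1)*(g + 3*w)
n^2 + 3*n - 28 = (n - 4)*(n + 7)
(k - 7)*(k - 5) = k^2 - 12*k + 35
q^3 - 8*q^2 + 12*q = q*(q - 6)*(q - 2)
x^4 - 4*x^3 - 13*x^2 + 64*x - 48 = (x - 4)*(x - 3)*(x - 1)*(x + 4)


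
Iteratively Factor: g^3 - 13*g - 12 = (g - 4)*(g^2 + 4*g + 3) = (g - 4)*(g + 1)*(g + 3)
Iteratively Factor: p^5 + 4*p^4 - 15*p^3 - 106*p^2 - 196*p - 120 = (p + 2)*(p^4 + 2*p^3 - 19*p^2 - 68*p - 60) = (p + 2)^2*(p^3 - 19*p - 30) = (p + 2)^3*(p^2 - 2*p - 15) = (p - 5)*(p + 2)^3*(p + 3)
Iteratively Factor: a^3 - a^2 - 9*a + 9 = (a + 3)*(a^2 - 4*a + 3) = (a - 3)*(a + 3)*(a - 1)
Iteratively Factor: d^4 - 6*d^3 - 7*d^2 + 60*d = (d - 4)*(d^3 - 2*d^2 - 15*d) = (d - 4)*(d + 3)*(d^2 - 5*d) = (d - 5)*(d - 4)*(d + 3)*(d)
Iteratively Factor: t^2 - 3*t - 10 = (t + 2)*(t - 5)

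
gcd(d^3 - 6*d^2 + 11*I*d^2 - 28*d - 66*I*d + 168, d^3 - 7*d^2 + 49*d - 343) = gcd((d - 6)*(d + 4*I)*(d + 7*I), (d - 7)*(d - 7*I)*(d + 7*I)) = d + 7*I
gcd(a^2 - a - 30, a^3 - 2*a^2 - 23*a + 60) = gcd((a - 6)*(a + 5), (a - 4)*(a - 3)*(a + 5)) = a + 5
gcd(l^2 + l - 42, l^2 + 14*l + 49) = l + 7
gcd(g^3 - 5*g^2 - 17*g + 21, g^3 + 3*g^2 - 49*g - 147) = g^2 - 4*g - 21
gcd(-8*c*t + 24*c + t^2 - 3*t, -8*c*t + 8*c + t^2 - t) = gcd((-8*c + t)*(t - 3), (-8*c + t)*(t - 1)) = -8*c + t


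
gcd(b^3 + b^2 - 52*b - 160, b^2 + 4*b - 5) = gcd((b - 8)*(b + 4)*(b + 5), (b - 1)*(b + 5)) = b + 5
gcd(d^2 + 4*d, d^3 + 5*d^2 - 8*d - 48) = d + 4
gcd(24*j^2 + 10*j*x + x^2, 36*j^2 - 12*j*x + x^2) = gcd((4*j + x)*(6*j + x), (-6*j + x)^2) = 1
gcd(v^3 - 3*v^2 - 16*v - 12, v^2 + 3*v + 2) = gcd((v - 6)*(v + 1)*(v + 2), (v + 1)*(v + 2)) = v^2 + 3*v + 2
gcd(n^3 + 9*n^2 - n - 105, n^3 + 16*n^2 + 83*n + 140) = n^2 + 12*n + 35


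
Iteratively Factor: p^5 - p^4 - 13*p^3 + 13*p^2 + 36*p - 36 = (p + 2)*(p^4 - 3*p^3 - 7*p^2 + 27*p - 18) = (p - 1)*(p + 2)*(p^3 - 2*p^2 - 9*p + 18) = (p - 1)*(p + 2)*(p + 3)*(p^2 - 5*p + 6) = (p - 3)*(p - 1)*(p + 2)*(p + 3)*(p - 2)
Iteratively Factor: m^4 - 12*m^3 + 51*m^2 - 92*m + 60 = (m - 2)*(m^3 - 10*m^2 + 31*m - 30) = (m - 2)^2*(m^2 - 8*m + 15) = (m - 5)*(m - 2)^2*(m - 3)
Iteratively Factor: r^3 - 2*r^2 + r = (r - 1)*(r^2 - r) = (r - 1)^2*(r)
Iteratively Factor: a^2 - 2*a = (a - 2)*(a)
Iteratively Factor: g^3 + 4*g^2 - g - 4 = (g + 4)*(g^2 - 1) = (g - 1)*(g + 4)*(g + 1)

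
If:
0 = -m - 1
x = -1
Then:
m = -1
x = -1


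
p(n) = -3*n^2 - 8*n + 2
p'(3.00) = -26.00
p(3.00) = -49.00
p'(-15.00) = 82.00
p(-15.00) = -553.00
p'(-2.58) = 7.48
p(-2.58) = 2.67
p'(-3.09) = 10.54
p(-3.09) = -1.92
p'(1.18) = -15.08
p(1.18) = -11.62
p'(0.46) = -10.76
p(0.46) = -2.31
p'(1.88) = -19.28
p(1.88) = -23.64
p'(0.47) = -10.82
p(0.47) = -2.42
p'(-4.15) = 16.90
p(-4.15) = -16.47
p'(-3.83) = 14.98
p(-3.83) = -11.37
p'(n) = -6*n - 8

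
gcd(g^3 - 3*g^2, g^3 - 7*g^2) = g^2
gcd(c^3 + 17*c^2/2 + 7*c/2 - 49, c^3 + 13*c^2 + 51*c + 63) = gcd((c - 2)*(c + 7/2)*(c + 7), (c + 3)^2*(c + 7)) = c + 7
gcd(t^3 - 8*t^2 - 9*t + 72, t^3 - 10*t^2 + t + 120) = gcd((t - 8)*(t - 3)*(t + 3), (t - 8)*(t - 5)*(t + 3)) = t^2 - 5*t - 24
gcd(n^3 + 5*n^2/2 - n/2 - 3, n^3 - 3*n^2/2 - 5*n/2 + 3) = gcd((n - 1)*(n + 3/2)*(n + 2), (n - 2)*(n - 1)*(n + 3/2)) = n^2 + n/2 - 3/2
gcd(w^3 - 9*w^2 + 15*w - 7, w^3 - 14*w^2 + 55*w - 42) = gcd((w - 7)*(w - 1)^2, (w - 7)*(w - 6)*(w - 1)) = w^2 - 8*w + 7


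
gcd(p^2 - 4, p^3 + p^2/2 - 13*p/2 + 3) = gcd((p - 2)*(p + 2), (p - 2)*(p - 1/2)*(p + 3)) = p - 2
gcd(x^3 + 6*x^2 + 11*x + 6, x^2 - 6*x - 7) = x + 1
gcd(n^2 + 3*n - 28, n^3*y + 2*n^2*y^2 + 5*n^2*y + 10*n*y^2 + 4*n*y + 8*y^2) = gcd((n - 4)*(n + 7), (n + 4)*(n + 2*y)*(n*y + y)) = 1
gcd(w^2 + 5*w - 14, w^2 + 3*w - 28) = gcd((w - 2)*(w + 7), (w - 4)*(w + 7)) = w + 7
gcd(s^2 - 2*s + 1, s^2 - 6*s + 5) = s - 1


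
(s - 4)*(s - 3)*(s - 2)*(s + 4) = s^4 - 5*s^3 - 10*s^2 + 80*s - 96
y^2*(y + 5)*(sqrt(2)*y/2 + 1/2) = sqrt(2)*y^4/2 + y^3/2 + 5*sqrt(2)*y^3/2 + 5*y^2/2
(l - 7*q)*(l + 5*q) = l^2 - 2*l*q - 35*q^2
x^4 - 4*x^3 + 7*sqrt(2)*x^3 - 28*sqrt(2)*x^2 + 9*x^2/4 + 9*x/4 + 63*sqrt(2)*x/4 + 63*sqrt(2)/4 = (x - 3)*(x - 3/2)*(x + 1/2)*(x + 7*sqrt(2))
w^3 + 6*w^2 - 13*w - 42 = (w - 3)*(w + 2)*(w + 7)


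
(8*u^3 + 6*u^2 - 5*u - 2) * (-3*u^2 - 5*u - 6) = -24*u^5 - 58*u^4 - 63*u^3 - 5*u^2 + 40*u + 12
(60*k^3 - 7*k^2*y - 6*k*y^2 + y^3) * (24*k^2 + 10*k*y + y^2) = 1440*k^5 + 432*k^4*y - 154*k^3*y^2 - 43*k^2*y^3 + 4*k*y^4 + y^5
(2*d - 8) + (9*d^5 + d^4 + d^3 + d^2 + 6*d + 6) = 9*d^5 + d^4 + d^3 + d^2 + 8*d - 2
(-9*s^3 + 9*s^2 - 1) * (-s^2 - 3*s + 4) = 9*s^5 + 18*s^4 - 63*s^3 + 37*s^2 + 3*s - 4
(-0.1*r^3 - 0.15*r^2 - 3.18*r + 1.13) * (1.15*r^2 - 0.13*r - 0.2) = -0.115*r^5 - 0.1595*r^4 - 3.6175*r^3 + 1.7429*r^2 + 0.4891*r - 0.226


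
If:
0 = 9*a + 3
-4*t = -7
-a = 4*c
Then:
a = -1/3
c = 1/12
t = 7/4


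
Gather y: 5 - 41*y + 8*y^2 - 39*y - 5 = 8*y^2 - 80*y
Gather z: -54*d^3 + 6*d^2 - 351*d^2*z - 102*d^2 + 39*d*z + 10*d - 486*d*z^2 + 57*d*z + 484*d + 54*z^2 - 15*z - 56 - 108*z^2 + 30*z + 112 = -54*d^3 - 96*d^2 + 494*d + z^2*(-486*d - 54) + z*(-351*d^2 + 96*d + 15) + 56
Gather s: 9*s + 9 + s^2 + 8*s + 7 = s^2 + 17*s + 16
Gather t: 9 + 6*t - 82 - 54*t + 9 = -48*t - 64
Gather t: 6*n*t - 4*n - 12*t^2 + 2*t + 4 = -4*n - 12*t^2 + t*(6*n + 2) + 4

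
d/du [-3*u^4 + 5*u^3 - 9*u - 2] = -12*u^3 + 15*u^2 - 9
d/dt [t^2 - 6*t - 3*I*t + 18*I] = 2*t - 6 - 3*I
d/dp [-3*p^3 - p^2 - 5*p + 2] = -9*p^2 - 2*p - 5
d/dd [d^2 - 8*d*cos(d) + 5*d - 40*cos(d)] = 8*d*sin(d) + 2*d + 40*sin(d) - 8*cos(d) + 5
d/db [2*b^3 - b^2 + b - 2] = 6*b^2 - 2*b + 1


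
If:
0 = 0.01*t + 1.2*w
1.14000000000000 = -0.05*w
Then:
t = 2736.00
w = -22.80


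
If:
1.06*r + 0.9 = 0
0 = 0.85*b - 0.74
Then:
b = 0.87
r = -0.85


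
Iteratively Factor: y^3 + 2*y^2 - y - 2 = (y + 2)*(y^2 - 1) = (y + 1)*(y + 2)*(y - 1)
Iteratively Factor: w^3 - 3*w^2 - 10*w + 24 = (w - 2)*(w^2 - w - 12) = (w - 2)*(w + 3)*(w - 4)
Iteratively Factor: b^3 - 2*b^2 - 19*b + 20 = (b + 4)*(b^2 - 6*b + 5) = (b - 5)*(b + 4)*(b - 1)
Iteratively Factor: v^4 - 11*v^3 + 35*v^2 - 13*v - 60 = (v - 4)*(v^3 - 7*v^2 + 7*v + 15) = (v - 5)*(v - 4)*(v^2 - 2*v - 3) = (v - 5)*(v - 4)*(v + 1)*(v - 3)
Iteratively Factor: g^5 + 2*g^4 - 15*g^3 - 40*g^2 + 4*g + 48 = (g + 2)*(g^4 - 15*g^2 - 10*g + 24) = (g - 4)*(g + 2)*(g^3 + 4*g^2 + g - 6) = (g - 4)*(g + 2)*(g + 3)*(g^2 + g - 2) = (g - 4)*(g + 2)^2*(g + 3)*(g - 1)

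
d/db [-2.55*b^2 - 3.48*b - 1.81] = -5.1*b - 3.48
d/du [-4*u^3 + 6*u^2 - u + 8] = -12*u^2 + 12*u - 1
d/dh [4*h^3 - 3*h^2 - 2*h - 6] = 12*h^2 - 6*h - 2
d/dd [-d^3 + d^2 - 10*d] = -3*d^2 + 2*d - 10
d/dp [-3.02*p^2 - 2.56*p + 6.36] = -6.04*p - 2.56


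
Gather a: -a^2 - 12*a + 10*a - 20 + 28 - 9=-a^2 - 2*a - 1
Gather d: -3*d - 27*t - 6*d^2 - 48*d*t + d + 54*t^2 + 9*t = -6*d^2 + d*(-48*t - 2) + 54*t^2 - 18*t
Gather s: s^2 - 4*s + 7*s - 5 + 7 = s^2 + 3*s + 2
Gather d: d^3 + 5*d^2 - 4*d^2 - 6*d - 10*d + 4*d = d^3 + d^2 - 12*d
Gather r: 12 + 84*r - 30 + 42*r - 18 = 126*r - 36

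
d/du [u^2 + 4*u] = 2*u + 4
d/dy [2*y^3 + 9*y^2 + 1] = 6*y*(y + 3)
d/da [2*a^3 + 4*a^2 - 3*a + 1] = 6*a^2 + 8*a - 3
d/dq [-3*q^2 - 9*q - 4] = -6*q - 9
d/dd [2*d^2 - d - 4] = 4*d - 1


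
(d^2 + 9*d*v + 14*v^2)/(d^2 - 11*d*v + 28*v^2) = (d^2 + 9*d*v + 14*v^2)/(d^2 - 11*d*v + 28*v^2)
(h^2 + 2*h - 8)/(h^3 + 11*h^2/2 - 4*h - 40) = 2*(h - 2)/(2*h^2 + 3*h - 20)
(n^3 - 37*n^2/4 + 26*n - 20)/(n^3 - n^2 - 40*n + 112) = (n - 5/4)/(n + 7)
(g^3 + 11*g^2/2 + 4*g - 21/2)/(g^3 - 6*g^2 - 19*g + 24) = (g + 7/2)/(g - 8)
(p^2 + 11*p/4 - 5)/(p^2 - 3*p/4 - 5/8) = 2*(p + 4)/(2*p + 1)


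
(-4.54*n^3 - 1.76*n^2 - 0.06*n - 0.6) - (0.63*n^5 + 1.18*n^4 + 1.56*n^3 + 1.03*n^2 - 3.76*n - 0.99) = -0.63*n^5 - 1.18*n^4 - 6.1*n^3 - 2.79*n^2 + 3.7*n + 0.39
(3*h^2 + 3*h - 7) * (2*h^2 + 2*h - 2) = 6*h^4 + 12*h^3 - 14*h^2 - 20*h + 14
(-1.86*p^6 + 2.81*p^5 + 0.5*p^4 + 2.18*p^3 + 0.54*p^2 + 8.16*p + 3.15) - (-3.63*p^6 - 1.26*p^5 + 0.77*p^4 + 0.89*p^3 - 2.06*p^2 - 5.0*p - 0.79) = 1.77*p^6 + 4.07*p^5 - 0.27*p^4 + 1.29*p^3 + 2.6*p^2 + 13.16*p + 3.94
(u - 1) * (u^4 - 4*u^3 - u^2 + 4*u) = u^5 - 5*u^4 + 3*u^3 + 5*u^2 - 4*u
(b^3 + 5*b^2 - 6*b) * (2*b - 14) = 2*b^4 - 4*b^3 - 82*b^2 + 84*b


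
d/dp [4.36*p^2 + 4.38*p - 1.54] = 8.72*p + 4.38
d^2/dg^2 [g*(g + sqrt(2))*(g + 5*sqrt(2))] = 6*g + 12*sqrt(2)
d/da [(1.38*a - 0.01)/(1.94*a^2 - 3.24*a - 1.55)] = (-2.6772*a^2 + 0.0388000000000002*a - 2.1714)/(3.7636*a^4 - 12.5712*a^3 + 4.4836*a^2 + 10.044*a + 2.4025)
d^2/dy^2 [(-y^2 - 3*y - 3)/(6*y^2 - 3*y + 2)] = 2*(-126*y^3 - 288*y^2 + 270*y - 13)/(216*y^6 - 324*y^5 + 378*y^4 - 243*y^3 + 126*y^2 - 36*y + 8)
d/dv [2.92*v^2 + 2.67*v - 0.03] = 5.84*v + 2.67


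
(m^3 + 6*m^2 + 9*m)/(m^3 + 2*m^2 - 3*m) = (m + 3)/(m - 1)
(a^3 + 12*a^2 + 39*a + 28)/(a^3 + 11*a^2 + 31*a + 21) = (a + 4)/(a + 3)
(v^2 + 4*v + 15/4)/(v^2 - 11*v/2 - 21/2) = (v + 5/2)/(v - 7)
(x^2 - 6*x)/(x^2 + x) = (x - 6)/(x + 1)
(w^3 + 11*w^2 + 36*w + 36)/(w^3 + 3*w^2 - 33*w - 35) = (w^3 + 11*w^2 + 36*w + 36)/(w^3 + 3*w^2 - 33*w - 35)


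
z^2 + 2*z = z*(z + 2)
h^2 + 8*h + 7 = (h + 1)*(h + 7)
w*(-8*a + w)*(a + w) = -8*a^2*w - 7*a*w^2 + w^3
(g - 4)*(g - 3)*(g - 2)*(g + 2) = g^4 - 7*g^3 + 8*g^2 + 28*g - 48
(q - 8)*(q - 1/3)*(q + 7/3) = q^3 - 6*q^2 - 151*q/9 + 56/9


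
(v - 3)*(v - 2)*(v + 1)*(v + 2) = v^4 - 2*v^3 - 7*v^2 + 8*v + 12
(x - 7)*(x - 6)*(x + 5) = x^3 - 8*x^2 - 23*x + 210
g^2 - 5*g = g*(g - 5)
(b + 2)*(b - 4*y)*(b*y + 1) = b^3*y - 4*b^2*y^2 + 2*b^2*y + b^2 - 8*b*y^2 - 4*b*y + 2*b - 8*y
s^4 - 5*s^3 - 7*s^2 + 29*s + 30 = (s - 5)*(s - 3)*(s + 1)*(s + 2)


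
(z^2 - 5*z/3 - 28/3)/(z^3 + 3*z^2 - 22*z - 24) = (z + 7/3)/(z^2 + 7*z + 6)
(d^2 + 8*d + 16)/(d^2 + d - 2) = (d^2 + 8*d + 16)/(d^2 + d - 2)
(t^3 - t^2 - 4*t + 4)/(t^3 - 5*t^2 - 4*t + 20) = (t - 1)/(t - 5)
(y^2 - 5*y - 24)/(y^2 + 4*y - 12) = (y^2 - 5*y - 24)/(y^2 + 4*y - 12)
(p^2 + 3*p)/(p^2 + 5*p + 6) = p/(p + 2)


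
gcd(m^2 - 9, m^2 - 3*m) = m - 3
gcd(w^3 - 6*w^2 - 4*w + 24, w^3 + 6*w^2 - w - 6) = 1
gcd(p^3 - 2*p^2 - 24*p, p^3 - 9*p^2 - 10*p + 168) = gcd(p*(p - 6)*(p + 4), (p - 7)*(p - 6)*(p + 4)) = p^2 - 2*p - 24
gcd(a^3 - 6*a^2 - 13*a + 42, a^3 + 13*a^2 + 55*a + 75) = a + 3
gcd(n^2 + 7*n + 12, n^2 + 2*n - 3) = n + 3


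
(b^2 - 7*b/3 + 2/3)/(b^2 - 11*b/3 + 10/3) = (3*b - 1)/(3*b - 5)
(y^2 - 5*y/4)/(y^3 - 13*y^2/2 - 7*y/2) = (5 - 4*y)/(2*(-2*y^2 + 13*y + 7))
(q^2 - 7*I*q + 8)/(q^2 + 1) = (q - 8*I)/(q - I)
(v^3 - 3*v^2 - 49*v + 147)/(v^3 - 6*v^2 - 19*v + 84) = (v + 7)/(v + 4)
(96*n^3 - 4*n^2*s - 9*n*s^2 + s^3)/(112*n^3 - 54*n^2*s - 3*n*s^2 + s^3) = (-12*n^2 - n*s + s^2)/(-14*n^2 + 5*n*s + s^2)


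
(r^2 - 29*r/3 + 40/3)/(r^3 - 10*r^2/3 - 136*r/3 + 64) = (3*r - 5)/(3*r^2 + 14*r - 24)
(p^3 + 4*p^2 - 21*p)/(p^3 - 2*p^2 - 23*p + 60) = p*(p + 7)/(p^2 + p - 20)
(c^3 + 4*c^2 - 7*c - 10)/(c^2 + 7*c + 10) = (c^2 - c - 2)/(c + 2)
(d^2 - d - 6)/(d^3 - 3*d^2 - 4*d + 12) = 1/(d - 2)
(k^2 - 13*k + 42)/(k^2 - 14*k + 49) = (k - 6)/(k - 7)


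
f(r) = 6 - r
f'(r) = -1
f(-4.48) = 10.48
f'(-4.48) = -1.00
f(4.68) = 1.32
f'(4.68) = -1.00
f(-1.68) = 7.68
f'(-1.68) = -1.00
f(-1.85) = 7.85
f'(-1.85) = -1.00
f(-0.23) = 6.23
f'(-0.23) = -1.00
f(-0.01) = 6.01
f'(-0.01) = -1.00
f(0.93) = 5.07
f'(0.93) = -1.00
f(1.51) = 4.49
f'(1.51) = -1.00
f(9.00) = -3.00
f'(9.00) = -1.00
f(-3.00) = 9.00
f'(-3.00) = -1.00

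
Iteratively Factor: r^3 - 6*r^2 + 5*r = (r)*(r^2 - 6*r + 5) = r*(r - 1)*(r - 5)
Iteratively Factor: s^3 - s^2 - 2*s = (s + 1)*(s^2 - 2*s) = (s - 2)*(s + 1)*(s)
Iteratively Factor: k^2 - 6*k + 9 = (k - 3)*(k - 3)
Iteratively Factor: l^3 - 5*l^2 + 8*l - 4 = (l - 2)*(l^2 - 3*l + 2) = (l - 2)*(l - 1)*(l - 2)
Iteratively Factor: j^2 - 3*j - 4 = (j - 4)*(j + 1)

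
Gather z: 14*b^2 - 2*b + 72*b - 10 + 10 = 14*b^2 + 70*b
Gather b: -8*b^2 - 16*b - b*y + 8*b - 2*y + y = -8*b^2 + b*(-y - 8) - y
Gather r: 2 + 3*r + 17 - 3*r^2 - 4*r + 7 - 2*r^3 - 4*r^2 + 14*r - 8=-2*r^3 - 7*r^2 + 13*r + 18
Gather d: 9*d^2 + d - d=9*d^2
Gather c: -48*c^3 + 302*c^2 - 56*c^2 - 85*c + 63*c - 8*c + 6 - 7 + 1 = -48*c^3 + 246*c^2 - 30*c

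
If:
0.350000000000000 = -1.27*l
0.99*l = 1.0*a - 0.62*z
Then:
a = 0.62*z - 0.272834645669291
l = -0.28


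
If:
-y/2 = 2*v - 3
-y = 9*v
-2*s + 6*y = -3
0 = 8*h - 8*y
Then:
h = 54/5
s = 339/10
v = -6/5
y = 54/5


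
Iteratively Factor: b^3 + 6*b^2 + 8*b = (b + 2)*(b^2 + 4*b) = b*(b + 2)*(b + 4)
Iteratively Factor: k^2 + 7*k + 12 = (k + 4)*(k + 3)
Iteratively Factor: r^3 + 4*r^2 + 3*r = (r + 1)*(r^2 + 3*r) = (r + 1)*(r + 3)*(r)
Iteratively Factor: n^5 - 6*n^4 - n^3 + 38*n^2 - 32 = (n - 4)*(n^4 - 2*n^3 - 9*n^2 + 2*n + 8) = (n - 4)*(n - 1)*(n^3 - n^2 - 10*n - 8) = (n - 4)*(n - 1)*(n + 2)*(n^2 - 3*n - 4) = (n - 4)^2*(n - 1)*(n + 2)*(n + 1)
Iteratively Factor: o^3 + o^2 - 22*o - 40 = (o + 4)*(o^2 - 3*o - 10) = (o + 2)*(o + 4)*(o - 5)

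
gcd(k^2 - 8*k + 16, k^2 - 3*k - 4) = k - 4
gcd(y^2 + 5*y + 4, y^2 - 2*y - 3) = y + 1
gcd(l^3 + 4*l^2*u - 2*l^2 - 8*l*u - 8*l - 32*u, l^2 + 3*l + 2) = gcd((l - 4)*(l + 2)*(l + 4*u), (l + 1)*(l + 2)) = l + 2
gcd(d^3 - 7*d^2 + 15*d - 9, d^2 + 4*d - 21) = d - 3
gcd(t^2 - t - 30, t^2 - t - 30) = t^2 - t - 30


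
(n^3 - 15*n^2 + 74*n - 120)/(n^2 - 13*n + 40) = (n^2 - 10*n + 24)/(n - 8)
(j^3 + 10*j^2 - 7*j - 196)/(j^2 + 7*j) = j + 3 - 28/j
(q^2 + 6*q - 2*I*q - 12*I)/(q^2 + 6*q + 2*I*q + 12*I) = (q - 2*I)/(q + 2*I)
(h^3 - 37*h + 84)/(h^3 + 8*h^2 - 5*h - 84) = (h - 4)/(h + 4)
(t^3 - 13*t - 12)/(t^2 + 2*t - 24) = (t^2 + 4*t + 3)/(t + 6)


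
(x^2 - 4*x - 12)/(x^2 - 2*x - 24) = (x + 2)/(x + 4)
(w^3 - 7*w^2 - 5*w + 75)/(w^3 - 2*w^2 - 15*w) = (w - 5)/w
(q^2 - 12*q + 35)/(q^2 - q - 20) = (q - 7)/(q + 4)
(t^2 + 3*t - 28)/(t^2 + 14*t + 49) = (t - 4)/(t + 7)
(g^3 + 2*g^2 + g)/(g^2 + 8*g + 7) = g*(g + 1)/(g + 7)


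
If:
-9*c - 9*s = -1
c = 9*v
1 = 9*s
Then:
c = 0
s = 1/9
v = 0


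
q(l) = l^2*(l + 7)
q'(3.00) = 69.00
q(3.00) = 90.00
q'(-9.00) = 117.00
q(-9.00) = -162.00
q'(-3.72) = -10.56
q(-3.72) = 45.39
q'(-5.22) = 8.67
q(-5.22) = 48.50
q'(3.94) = 101.73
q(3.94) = 169.83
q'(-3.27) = -13.70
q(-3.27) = 39.88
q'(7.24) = 258.61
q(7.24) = 746.43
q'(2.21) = 45.59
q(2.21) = 44.98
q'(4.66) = 130.39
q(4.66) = 253.20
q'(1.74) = 33.44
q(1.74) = 26.46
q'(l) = l^2 + 2*l*(l + 7)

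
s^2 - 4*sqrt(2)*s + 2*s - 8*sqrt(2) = (s + 2)*(s - 4*sqrt(2))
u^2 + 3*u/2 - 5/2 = (u - 1)*(u + 5/2)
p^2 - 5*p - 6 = (p - 6)*(p + 1)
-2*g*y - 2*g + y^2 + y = (-2*g + y)*(y + 1)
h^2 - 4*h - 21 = (h - 7)*(h + 3)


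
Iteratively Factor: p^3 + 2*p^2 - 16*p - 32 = (p + 4)*(p^2 - 2*p - 8) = (p - 4)*(p + 4)*(p + 2)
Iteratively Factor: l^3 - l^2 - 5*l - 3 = (l + 1)*(l^2 - 2*l - 3) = (l + 1)^2*(l - 3)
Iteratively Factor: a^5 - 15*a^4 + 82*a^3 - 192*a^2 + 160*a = (a)*(a^4 - 15*a^3 + 82*a^2 - 192*a + 160) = a*(a - 4)*(a^3 - 11*a^2 + 38*a - 40) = a*(a - 5)*(a - 4)*(a^2 - 6*a + 8) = a*(a - 5)*(a - 4)*(a - 2)*(a - 4)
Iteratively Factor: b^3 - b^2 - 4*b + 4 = (b - 2)*(b^2 + b - 2) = (b - 2)*(b - 1)*(b + 2)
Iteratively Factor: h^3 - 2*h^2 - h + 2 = (h - 1)*(h^2 - h - 2) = (h - 1)*(h + 1)*(h - 2)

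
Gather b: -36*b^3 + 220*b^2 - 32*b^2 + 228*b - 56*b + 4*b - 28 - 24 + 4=-36*b^3 + 188*b^2 + 176*b - 48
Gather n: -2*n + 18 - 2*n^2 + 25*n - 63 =-2*n^2 + 23*n - 45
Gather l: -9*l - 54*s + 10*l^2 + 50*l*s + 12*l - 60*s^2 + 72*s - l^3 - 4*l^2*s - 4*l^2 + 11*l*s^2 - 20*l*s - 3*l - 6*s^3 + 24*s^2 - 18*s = -l^3 + l^2*(6 - 4*s) + l*(11*s^2 + 30*s) - 6*s^3 - 36*s^2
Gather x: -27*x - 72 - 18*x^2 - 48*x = -18*x^2 - 75*x - 72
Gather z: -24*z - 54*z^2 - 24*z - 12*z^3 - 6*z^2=-12*z^3 - 60*z^2 - 48*z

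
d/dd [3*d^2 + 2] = 6*d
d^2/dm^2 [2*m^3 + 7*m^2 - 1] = 12*m + 14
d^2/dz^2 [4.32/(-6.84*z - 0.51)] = -404.227584/(6.84*z + 0.51)^3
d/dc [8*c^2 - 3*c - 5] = 16*c - 3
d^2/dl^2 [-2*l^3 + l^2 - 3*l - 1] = 2 - 12*l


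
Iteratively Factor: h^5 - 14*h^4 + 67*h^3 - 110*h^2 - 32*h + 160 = (h - 4)*(h^4 - 10*h^3 + 27*h^2 - 2*h - 40) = (h - 4)*(h + 1)*(h^3 - 11*h^2 + 38*h - 40) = (h - 4)^2*(h + 1)*(h^2 - 7*h + 10) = (h - 4)^2*(h - 2)*(h + 1)*(h - 5)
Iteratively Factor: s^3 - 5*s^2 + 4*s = (s - 1)*(s^2 - 4*s) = s*(s - 1)*(s - 4)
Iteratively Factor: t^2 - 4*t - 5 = (t - 5)*(t + 1)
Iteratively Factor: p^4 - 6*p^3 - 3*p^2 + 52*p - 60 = (p - 2)*(p^3 - 4*p^2 - 11*p + 30) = (p - 2)^2*(p^2 - 2*p - 15) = (p - 2)^2*(p + 3)*(p - 5)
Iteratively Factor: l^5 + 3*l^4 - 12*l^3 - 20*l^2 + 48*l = (l - 2)*(l^4 + 5*l^3 - 2*l^2 - 24*l) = (l - 2)*(l + 3)*(l^3 + 2*l^2 - 8*l) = (l - 2)^2*(l + 3)*(l^2 + 4*l) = l*(l - 2)^2*(l + 3)*(l + 4)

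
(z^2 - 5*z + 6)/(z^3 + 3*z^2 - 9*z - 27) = (z - 2)/(z^2 + 6*z + 9)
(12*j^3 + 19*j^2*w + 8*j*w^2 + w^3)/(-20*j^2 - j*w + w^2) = (3*j^2 + 4*j*w + w^2)/(-5*j + w)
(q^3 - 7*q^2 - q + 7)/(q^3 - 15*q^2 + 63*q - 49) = (q + 1)/(q - 7)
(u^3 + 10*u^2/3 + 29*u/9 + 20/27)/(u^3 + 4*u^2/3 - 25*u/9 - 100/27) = (3*u + 1)/(3*u - 5)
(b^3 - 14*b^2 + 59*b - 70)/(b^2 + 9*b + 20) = (b^3 - 14*b^2 + 59*b - 70)/(b^2 + 9*b + 20)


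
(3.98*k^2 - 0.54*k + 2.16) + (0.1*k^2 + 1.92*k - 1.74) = 4.08*k^2 + 1.38*k + 0.42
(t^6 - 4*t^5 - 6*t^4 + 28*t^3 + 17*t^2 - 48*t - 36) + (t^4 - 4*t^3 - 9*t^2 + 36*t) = t^6 - 4*t^5 - 5*t^4 + 24*t^3 + 8*t^2 - 12*t - 36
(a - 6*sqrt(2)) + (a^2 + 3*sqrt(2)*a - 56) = a^2 + a + 3*sqrt(2)*a - 56 - 6*sqrt(2)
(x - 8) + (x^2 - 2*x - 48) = x^2 - x - 56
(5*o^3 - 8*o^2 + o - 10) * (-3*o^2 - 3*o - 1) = -15*o^5 + 9*o^4 + 16*o^3 + 35*o^2 + 29*o + 10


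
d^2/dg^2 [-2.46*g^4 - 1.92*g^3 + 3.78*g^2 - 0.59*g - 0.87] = -29.52*g^2 - 11.52*g + 7.56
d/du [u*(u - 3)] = 2*u - 3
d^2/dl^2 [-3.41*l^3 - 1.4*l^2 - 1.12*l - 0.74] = -20.46*l - 2.8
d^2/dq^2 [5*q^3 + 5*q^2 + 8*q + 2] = 30*q + 10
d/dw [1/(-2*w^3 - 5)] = 6*w^2/(2*w^3 + 5)^2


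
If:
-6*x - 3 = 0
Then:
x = -1/2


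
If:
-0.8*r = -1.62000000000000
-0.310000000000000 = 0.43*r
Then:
No Solution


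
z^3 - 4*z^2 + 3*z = z*(z - 3)*(z - 1)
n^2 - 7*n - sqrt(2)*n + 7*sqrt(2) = (n - 7)*(n - sqrt(2))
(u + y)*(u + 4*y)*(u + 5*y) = u^3 + 10*u^2*y + 29*u*y^2 + 20*y^3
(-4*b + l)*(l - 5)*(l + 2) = -4*b*l^2 + 12*b*l + 40*b + l^3 - 3*l^2 - 10*l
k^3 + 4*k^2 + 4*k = k*(k + 2)^2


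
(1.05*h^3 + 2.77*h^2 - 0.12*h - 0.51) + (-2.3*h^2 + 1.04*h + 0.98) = 1.05*h^3 + 0.47*h^2 + 0.92*h + 0.47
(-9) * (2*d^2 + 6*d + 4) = -18*d^2 - 54*d - 36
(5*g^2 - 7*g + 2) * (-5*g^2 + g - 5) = -25*g^4 + 40*g^3 - 42*g^2 + 37*g - 10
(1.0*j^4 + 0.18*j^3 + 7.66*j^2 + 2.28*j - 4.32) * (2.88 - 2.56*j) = -2.56*j^5 + 2.4192*j^4 - 19.0912*j^3 + 16.224*j^2 + 17.6256*j - 12.4416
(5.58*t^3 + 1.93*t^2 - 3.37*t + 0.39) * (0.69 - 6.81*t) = -37.9998*t^4 - 9.2931*t^3 + 24.2814*t^2 - 4.9812*t + 0.2691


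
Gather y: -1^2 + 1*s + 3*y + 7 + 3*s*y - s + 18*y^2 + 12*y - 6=18*y^2 + y*(3*s + 15)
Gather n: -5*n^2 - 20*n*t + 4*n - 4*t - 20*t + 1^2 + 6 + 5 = -5*n^2 + n*(4 - 20*t) - 24*t + 12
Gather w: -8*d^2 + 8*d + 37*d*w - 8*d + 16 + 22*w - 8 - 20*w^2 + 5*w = -8*d^2 - 20*w^2 + w*(37*d + 27) + 8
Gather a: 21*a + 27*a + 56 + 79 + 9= 48*a + 144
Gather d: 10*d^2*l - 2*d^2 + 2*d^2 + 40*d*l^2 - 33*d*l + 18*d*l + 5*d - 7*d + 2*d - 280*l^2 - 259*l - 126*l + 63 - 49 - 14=10*d^2*l + d*(40*l^2 - 15*l) - 280*l^2 - 385*l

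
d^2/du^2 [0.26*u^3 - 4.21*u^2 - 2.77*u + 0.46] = 1.56*u - 8.42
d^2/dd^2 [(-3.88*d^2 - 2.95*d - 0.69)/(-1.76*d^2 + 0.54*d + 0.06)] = (1.4210854715202e-14*d^4 + 25.650944*d^3 + 15.282432*d^2 - 2.065536*d + 0.384912)/(5.451776*d^6 - 5.018112*d^5 + 0.98208*d^4 + 0.18468*d^3 - 0.03348*d^2 - 0.005832*d - 0.000216)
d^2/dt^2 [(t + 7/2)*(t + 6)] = 2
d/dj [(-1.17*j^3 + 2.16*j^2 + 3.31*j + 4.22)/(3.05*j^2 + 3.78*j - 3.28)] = (-3.5685*j^4 - 8.8452*j^3 + 9.5821*j^2 - 39.9116*j - 26.8084)/(9.3025*j^4 + 23.058*j^3 - 5.7196*j^2 - 24.7968*j + 10.7584)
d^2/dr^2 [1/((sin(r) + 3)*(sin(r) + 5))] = 2*(-2*sin(r)^4 - 12*sin(r)^3 + sin(r)^2 + 84*sin(r) + 49)/((sin(r) + 3)^3*(sin(r) + 5)^3)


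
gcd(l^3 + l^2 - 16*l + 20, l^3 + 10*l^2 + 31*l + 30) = l + 5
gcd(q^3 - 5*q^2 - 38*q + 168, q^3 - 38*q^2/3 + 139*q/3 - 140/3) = q^2 - 11*q + 28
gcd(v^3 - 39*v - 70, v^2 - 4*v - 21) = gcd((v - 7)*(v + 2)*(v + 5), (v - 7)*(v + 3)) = v - 7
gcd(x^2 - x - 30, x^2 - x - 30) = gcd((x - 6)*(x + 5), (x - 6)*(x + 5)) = x^2 - x - 30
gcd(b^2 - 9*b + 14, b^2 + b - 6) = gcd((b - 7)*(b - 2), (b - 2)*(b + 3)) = b - 2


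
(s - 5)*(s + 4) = s^2 - s - 20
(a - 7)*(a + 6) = a^2 - a - 42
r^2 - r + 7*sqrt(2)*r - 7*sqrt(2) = (r - 1)*(r + 7*sqrt(2))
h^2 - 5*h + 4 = (h - 4)*(h - 1)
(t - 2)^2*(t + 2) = t^3 - 2*t^2 - 4*t + 8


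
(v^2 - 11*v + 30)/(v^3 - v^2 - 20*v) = (v - 6)/(v*(v + 4))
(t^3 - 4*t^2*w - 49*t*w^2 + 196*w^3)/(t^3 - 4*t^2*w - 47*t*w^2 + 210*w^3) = (t^2 - 11*t*w + 28*w^2)/(t^2 - 11*t*w + 30*w^2)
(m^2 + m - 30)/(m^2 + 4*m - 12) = (m - 5)/(m - 2)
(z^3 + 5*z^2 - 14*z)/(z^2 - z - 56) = z*(z - 2)/(z - 8)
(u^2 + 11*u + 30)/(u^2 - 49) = (u^2 + 11*u + 30)/(u^2 - 49)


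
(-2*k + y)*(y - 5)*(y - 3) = -2*k*y^2 + 16*k*y - 30*k + y^3 - 8*y^2 + 15*y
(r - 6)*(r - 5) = r^2 - 11*r + 30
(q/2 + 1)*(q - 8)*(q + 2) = q^3/2 - 2*q^2 - 14*q - 16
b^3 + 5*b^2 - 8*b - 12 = (b - 2)*(b + 1)*(b + 6)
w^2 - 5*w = w*(w - 5)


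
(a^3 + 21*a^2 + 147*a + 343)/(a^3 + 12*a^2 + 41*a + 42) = (a^2 + 14*a + 49)/(a^2 + 5*a + 6)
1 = 1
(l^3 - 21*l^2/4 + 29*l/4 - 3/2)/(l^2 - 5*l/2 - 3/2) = (4*l^2 - 9*l + 2)/(2*(2*l + 1))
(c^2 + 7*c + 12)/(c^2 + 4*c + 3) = (c + 4)/(c + 1)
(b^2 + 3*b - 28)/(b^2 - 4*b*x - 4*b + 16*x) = (-b - 7)/(-b + 4*x)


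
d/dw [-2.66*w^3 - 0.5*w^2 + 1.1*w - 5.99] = -7.98*w^2 - 1.0*w + 1.1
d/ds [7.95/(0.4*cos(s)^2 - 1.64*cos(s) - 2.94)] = (6.36*cos(s) - 13.038)*sin(s)/(-0.4*cos(s)^2 + 1.64*cos(s) + 2.94)^2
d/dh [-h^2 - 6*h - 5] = -2*h - 6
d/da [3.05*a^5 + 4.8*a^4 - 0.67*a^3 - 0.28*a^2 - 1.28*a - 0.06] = 15.25*a^4 + 19.2*a^3 - 2.01*a^2 - 0.56*a - 1.28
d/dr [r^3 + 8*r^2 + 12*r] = 3*r^2 + 16*r + 12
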